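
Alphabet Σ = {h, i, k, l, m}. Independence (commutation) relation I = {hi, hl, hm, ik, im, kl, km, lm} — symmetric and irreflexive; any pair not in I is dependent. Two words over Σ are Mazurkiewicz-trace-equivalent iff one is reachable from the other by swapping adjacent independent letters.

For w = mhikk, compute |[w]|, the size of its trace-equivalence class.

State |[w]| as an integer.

20

0(m) covers ∅
1(h) covers ∅
2(i) covers ∅
3(k) covers 1:h
4(k) covers 3:k
floor of heap: 0:m, 1:h, 2:i
completions by unplaced set U, small U first (add the entries for U minus each lowest piece of U):
  |U|=1: {0}:1  {2}:1  {4}:1
  |U|=2: {0,2}:2  {0,4}:2  {2,4}:2  {3,4}:1
  |U|=3: {0,2,4}:6  {0,3,4}:3  {1,3,4}:1  {2,3,4}:3
  start at 0(m): 4
  start at 1(h): 12
  start at 2(i): 4
sum over floor = 20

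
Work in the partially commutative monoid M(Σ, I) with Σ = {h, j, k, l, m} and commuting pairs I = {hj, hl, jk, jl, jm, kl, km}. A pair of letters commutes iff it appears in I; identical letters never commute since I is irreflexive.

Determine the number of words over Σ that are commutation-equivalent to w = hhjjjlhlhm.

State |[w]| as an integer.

1800

drop 0:h onto floor
drop 1:h onto {0:h}
drop 2:j onto floor
drop 3:j onto {2:j}
drop 4:j onto {3:j}
drop 5:l onto floor
drop 6:h onto {1:h}
drop 7:l onto {5:l}
drop 8:h onto {6:h}
drop 9:m onto {7:l, 8:h}
ground layer = {0:h, 2:j, 5:l}
drop-orders for the pieces not yet dropped (sum over which currently-grounded one goes next):
  1 to go: {4} 1  {9} 1
  2 to go: {3,4} 1  {4,9} 2  {7,9} 1  {8,9} 1
  3 to go: {2,3,4} 1  {3,4,9} 3  {4,7,9} 3  {4,8,9} 3  {5,7,9} 1  {6,8,9} 1  {7,8,9} 2
  4 to go: {1,6,8,9} 1  {2,3,4,9} 4  {3,4,7,9} 6  {3,4,8,9} 6  {4,5,7,9} 4  {4,6,8,9} 4  {4,7,8,9} 8  {5,7,8,9} 3  {6,7,8,9} 3
  5 to go: {0,1,6,8,9} 1  {1,4,6,8,9} 5  {1,6,7,8,9} 4  {2,3,4,7,9} 10  {2,3,4,8,9} 10  {3,4,5,7,9} 10  {3,4,6,8,9} 10  {3,4,7,8,9} 20  {4,5,7,8,9} 15  {4,6,7,8,9} 15  {5,6,7,8,9} 6
  6 to go: {0,1,4,6,8,9} 6  {0,1,6,7,8,9} 5  {1,3,4,6,8,9} 15  {1,4,6,7,8,9} 24  {1,5,6,7,8,9} 10  {2,3,4,5,7,9} 20  {2,3,4,6,8,9} 20  {2,3,4,7,8,9} 40  {3,4,5,7,8,9} 45  {3,4,6,7,8,9} 45  {4,5,6,7,8,9} 36
  7 to go: {0,1,3,4,6,8,9} 21  {0,1,4,6,7,8,9} 35  {0,1,5,6,7,8,9} 15  {1,2,3,4,6,8,9} 35  {1,3,4,6,7,8,9} 84  {1,4,5,6,7,8,9} 70  {2,3,4,5,7,8,9} 105  {2,3,4,6,7,8,9} 105  {3,4,5,6,7,8,9} 126
  8 to go: {0,1,2,3,4,6,8,9} 56  {0,1,3,4,6,7,8,9} 140  {0,1,4,5,6,7,8,9} 120  {1,2,3,4,6,7,8,9} 224  {1,3,4,5,6,7,8,9} 280  {2,3,4,5,6,7,8,9} 336
  if 0:h drops first: 840 orders
  if 2:j drops first: 540 orders
  if 5:l drops first: 420 orders
heap linearizations: 1800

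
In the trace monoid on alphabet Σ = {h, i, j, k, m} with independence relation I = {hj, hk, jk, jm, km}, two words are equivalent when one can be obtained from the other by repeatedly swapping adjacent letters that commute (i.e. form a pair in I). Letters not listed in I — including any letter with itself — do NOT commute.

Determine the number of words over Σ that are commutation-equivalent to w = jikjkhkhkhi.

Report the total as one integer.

280

#0=j has no predecessor
#1=i depends on [0:j]
#2=k depends on [1:i]
#3=j depends on [1:i]
#4=k depends on [2:k]
#5=h depends on [1:i]
#6=k depends on [4:k]
#7=h depends on [5:h]
#8=k depends on [6:k]
#9=h depends on [7:h]
#10=i depends on [3:j, 8:k, 9:h]
sources: [0:j]
N(rest) = Σ N(rest − s) over sources s of rest; N(one piece) = 1:
  size 1 → [10]=1
  size 2 → [3,10]=1  [8,10]=1  [9,10]=1
  size 3 → [3,8,10]=2  [3,9,10]=2  [6,8,10]=1  [7,9,10]=1  [8,9,10]=2
  size 4 → [3,6,8,10]=3  [3,7,9,10]=3  [3,8,9,10]=6  [4,6,8,10]=1  [5,7,9,10]=1  [6,8,9,10]=3  [7,8,9,10]=3
  size 5 → [2,4,6,8,10]=1  [3,4,6,8,10]=4  [3,5,7,9,10]=4  [3,6,8,9,10]=12  [3,7,8,9,10]=12  [4,6,8,9,10]=4  [5,7,8,9,10]=4  [6,7,8,9,10]=6
  size 6 → [2,3,4,6,8,10]=5  [2,4,6,8,9,10]=5  [3,4,6,8,9,10]=20  [3,5,7,8,9,10]=20  [3,6,7,8,9,10]=30  [4,6,7,8,9,10]=10  [5,6,7,8,9,10]=10
  size 7 → [2,3,4,6,8,9,10]=30  [2,4,6,7,8,9,10]=15  [3,4,6,7,8,9,10]=60  [3,5,6,7,8,9,10]=60  [4,5,6,7,8,9,10]=20
  size 8 → [2,3,4,6,7,8,9,10]=105  [2,4,5,6,7,8,9,10]=35  [3,4,5,6,7,8,9,10]=140
  size 9 → [2,3,4,5,6,7,8,9,10]=280
  first=0(j) contributes 280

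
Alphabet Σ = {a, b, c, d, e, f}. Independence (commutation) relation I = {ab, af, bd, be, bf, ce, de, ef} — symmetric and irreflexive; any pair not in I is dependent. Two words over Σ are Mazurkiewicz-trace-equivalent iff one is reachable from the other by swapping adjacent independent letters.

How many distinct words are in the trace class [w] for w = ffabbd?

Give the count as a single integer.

drop 0:f onto floor
drop 1:f onto {0:f}
drop 2:a onto floor
drop 3:b onto floor
drop 4:b onto {3:b}
drop 5:d onto {1:f, 2:a}
ground layer = {0:f, 2:a, 3:b}
drop-orders for the pieces not yet dropped (sum over which currently-grounded one goes next):
  1 to go: {4} 1  {5} 1
  2 to go: {1,5} 1  {2,5} 1  {3,4} 1  {4,5} 2
  3 to go: {0,1,5} 1  {1,2,5} 2  {1,4,5} 3  {2,4,5} 3  {3,4,5} 3
  4 to go: {0,1,2,5} 3  {0,1,4,5} 4  {1,2,4,5} 8  {1,3,4,5} 6  {2,3,4,5} 6
  if 0:f drops first: 20 orders
  if 2:a drops first: 10 orders
  if 3:b drops first: 15 orders
heap linearizations: 45

45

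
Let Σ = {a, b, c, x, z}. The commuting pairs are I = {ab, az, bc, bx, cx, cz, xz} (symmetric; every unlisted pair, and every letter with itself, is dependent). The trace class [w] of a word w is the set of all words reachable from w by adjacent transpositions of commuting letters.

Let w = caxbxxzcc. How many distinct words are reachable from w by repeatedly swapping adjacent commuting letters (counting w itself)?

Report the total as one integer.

piece 0:c — minimal
piece 1:a rests on {0:c}
piece 2:x rests on {1:a}
piece 3:b — minimal
piece 4:x rests on {2:x}
piece 5:x rests on {4:x}
piece 6:z rests on {3:b}
piece 7:c rests on {1:a}
piece 8:c rests on {7:c}
minimal pieces: {0:c, 3:b}
ways to finish when only these pieces remain (= sum over removing one remaining piece with nothing left below it):
  1 left: {5}→1  {6}→1  {8}→1
  2 left: {3,6}→1  {4,5}→1  {5,6}→2  {5,8}→2  {6,8}→2  {7,8}→1
  3 left: {2,4,5}→1  {3,5,6}→3  {3,6,8}→3  {4,5,6}→3  {4,5,8}→3  {5,6,8}→6  {5,7,8}→3  {6,7,8}→3
  4 left: {2,4,5,6}→4  {2,4,5,8}→4  {3,4,5,6}→6  {3,5,6,8}→12  {3,6,7,8}→6  {4,5,6,8}→12  {4,5,7,8}→6  {5,6,7,8}→12
  5 left: {2,3,4,5,6}→10  {2,4,5,6,8}→20  {2,4,5,7,8}→10  {3,4,5,6,8}→30  {3,5,6,7,8}→30  {4,5,6,7,8}→30
  6 left: {1,2,4,5,7,8}→10  {2,3,4,5,6,8}→60  {2,4,5,6,7,8}→60  {3,4,5,6,7,8}→90
  7 left: {0,1,2,4,5,7,8}→10  {1,2,4,5,6,7,8}→70  {2,3,4,5,6,7,8}→210
  placing 0:c first → 280 extensions
  placing 3:b first → 80 extensions
total linear extensions = 360

360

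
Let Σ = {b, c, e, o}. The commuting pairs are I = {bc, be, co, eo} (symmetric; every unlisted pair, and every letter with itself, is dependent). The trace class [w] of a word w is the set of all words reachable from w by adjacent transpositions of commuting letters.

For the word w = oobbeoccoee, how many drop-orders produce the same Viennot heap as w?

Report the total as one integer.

462

0(o) covers ∅
1(o) covers 0:o
2(b) covers 1:o
3(b) covers 2:b
4(e) covers ∅
5(o) covers 3:b
6(c) covers 4:e
7(c) covers 6:c
8(o) covers 5:o
9(e) covers 7:c
10(e) covers 9:e
floor of heap: 0:o, 4:e
completions by unplaced set U, small U first (add the entries for U minus each lowest piece of U):
  |U|=1: {8}:1  {10}:1
  |U|=2: {5,8}:1  {8,10}:2  {9,10}:1
  |U|=3: {3,5,8}:1  {5,8,10}:3  {7,9,10}:1  {8,9,10}:3
  |U|=4: {2,3,5,8}:1  {3,5,8,10}:4  {5,8,9,10}:6  {6,7,9,10}:1  {7,8,9,10}:4
  |U|=5: {1,2,3,5,8}:1  {2,3,5,8,10}:5  {3,5,8,9,10}:10  {4,6,7,9,10}:1  {5,7,8,9,10}:10  {6,7,8,9,10}:5
  |U|=6: {0,1,2,3,5,8}:1  {1,2,3,5,8,10}:6  {2,3,5,8,9,10}:15  {3,5,7,8,9,10}:20  {4,6,7,8,9,10}:6  {5,6,7,8,9,10}:15
  |U|=7: {0,1,2,3,5,8,10}:7  {1,2,3,5,8,9,10}:21  {2,3,5,7,8,9,10}:35  {3,5,6,7,8,9,10}:35  {4,5,6,7,8,9,10}:21
  |U|=8: {0,1,2,3,5,8,9,10}:28  {1,2,3,5,7,8,9,10}:56  {2,3,5,6,7,8,9,10}:70  {3,4,5,6,7,8,9,10}:56
  |U|=9: {0,1,2,3,5,7,8,9,10}:84  {1,2,3,5,6,7,8,9,10}:126  {2,3,4,5,6,7,8,9,10}:126
  start at 0(o): 252
  start at 4(e): 210
sum over floor = 462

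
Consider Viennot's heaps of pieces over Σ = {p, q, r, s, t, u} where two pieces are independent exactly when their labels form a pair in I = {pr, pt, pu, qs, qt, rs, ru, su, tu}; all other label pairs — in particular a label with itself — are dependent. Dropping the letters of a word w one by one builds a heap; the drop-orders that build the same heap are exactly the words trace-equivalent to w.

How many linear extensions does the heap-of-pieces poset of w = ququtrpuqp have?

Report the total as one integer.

66

drop 0:q onto floor
drop 1:u onto {0:q}
drop 2:q onto {1:u}
drop 3:u onto {2:q}
drop 4:t onto floor
drop 5:r onto {2:q, 4:t}
drop 6:p onto {2:q}
drop 7:u onto {3:u}
drop 8:q onto {5:r, 6:p, 7:u}
drop 9:p onto {8:q}
ground layer = {0:q, 4:t}
drop-orders for the pieces not yet dropped (sum over which currently-grounded one goes next):
  1 to go: {9} 1
  2 to go: {8,9} 1
  3 to go: {5,8,9} 1  {6,8,9} 1  {7,8,9} 1
  4 to go: {3,7,8,9} 1  {4,5,8,9} 1  {5,6,8,9} 2  {5,7,8,9} 2  {6,7,8,9} 2
  5 to go: {3,5,7,8,9} 3  {3,6,7,8,9} 3  {4,5,6,8,9} 3  {4,5,7,8,9} 3  {5,6,7,8,9} 6
  6 to go: {3,4,5,7,8,9} 6  {3,5,6,7,8,9} 12  {4,5,6,7,8,9} 12
  7 to go: {2,3,5,6,7,8,9} 12  {3,4,5,6,7,8,9} 30
  8 to go: {1,2,3,5,6,7,8,9} 12  {2,3,4,5,6,7,8,9} 42
  if 0:q drops first: 54 orders
  if 4:t drops first: 12 orders
heap linearizations: 66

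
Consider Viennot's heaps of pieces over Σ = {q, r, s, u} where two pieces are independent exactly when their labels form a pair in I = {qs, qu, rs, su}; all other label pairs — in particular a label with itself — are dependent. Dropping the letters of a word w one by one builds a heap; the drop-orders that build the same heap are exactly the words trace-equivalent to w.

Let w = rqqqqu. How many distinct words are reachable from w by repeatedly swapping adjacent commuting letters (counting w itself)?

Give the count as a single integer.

piece 0:r — minimal
piece 1:q rests on {0:r}
piece 2:q rests on {1:q}
piece 3:q rests on {2:q}
piece 4:q rests on {3:q}
piece 5:u rests on {0:r}
minimal pieces: {0:r}
ways to finish when only these pieces remain (= sum over removing one remaining piece with nothing left below it):
  1 left: {4}→1  {5}→1
  2 left: {3,4}→1  {4,5}→2
  3 left: {2,3,4}→1  {3,4,5}→3
  4 left: {1,2,3,4}→1  {2,3,4,5}→4
  placing 0:r first → 5 extensions

5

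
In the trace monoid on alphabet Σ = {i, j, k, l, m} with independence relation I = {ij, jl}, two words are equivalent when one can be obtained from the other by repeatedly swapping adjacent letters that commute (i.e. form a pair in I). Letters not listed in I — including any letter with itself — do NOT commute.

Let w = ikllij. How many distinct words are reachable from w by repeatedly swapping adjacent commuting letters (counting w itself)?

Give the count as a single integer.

4

0(i) covers ∅
1(k) covers 0:i
2(l) covers 1:k
3(l) covers 2:l
4(i) covers 3:l
5(j) covers 1:k
floor of heap: 0:i
completions by unplaced set U, small U first (add the entries for U minus each lowest piece of U):
  |U|=1: {4}:1  {5}:1
  |U|=2: {3,4}:1  {4,5}:2
  |U|=3: {2,3,4}:1  {3,4,5}:3
  |U|=4: {2,3,4,5}:4
  start at 0(i): 4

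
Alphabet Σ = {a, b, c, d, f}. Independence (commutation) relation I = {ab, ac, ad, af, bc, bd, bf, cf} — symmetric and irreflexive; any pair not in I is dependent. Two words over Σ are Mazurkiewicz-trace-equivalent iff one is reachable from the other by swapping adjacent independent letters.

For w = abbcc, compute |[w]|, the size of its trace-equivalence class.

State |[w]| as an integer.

drop 0:a onto floor
drop 1:b onto floor
drop 2:b onto {1:b}
drop 3:c onto floor
drop 4:c onto {3:c}
ground layer = {0:a, 1:b, 3:c}
drop-orders for the pieces not yet dropped (sum over which currently-grounded one goes next):
  1 to go: {0} 1  {2} 1  {4} 1
  2 to go: {0,2} 2  {0,4} 2  {1,2} 1  {2,4} 2  {3,4} 1
  3 to go: {0,1,2} 3  {0,2,4} 6  {0,3,4} 3  {1,2,4} 3  {2,3,4} 3
  if 0:a drops first: 6 orders
  if 1:b drops first: 12 orders
  if 3:c drops first: 12 orders
heap linearizations: 30

30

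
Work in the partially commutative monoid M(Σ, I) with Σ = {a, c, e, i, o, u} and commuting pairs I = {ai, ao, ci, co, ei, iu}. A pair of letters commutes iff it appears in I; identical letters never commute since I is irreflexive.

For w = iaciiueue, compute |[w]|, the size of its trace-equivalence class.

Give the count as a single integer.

0(i) covers ∅
1(a) covers ∅
2(c) covers 1:a
3(i) covers 0:i
4(i) covers 3:i
5(u) covers 2:c
6(e) covers 5:u
7(u) covers 6:e
8(e) covers 7:u
floor of heap: 0:i, 1:a
completions by unplaced set U, small U first (add the entries for U minus each lowest piece of U):
  |U|=1: {4}:1  {8}:1
  |U|=2: {3,4}:1  {4,8}:2  {7,8}:1
  |U|=3: {0,3,4}:1  {3,4,8}:3  {4,7,8}:3  {6,7,8}:1
  |U|=4: {0,3,4,8}:4  {3,4,7,8}:6  {4,6,7,8}:4  {5,6,7,8}:1
  |U|=5: {0,3,4,7,8}:10  {2,5,6,7,8}:1  {3,4,6,7,8}:10  {4,5,6,7,8}:5
  |U|=6: {0,3,4,6,7,8}:20  {1,2,5,6,7,8}:1  {2,4,5,6,7,8}:6  {3,4,5,6,7,8}:15
  |U|=7: {0,3,4,5,6,7,8}:35  {1,2,4,5,6,7,8}:7  {2,3,4,5,6,7,8}:21
  start at 0(i): 28
  start at 1(a): 56
sum over floor = 84

84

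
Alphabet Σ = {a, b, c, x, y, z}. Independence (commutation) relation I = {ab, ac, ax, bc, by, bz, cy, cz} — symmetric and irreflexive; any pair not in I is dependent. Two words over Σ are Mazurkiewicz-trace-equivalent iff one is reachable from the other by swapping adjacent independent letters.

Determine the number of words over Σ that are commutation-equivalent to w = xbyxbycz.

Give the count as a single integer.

#0=x has no predecessor
#1=b depends on [0:x]
#2=y depends on [0:x]
#3=x depends on [1:b, 2:y]
#4=b depends on [3:x]
#5=y depends on [3:x]
#6=c depends on [3:x]
#7=z depends on [5:y]
sources: [0:x]
N(rest) = Σ N(rest − s) over sources s of rest; N(one piece) = 1:
  size 1 → [4]=1  [6]=1  [7]=1
  size 2 → [4,6]=2  [4,7]=2  [5,7]=1  [6,7]=2
  size 3 → [4,5,7]=3  [4,6,7]=6  [5,6,7]=3
  size 4 → [4,5,6,7]=12
  size 5 → [3,4,5,6,7]=12
  size 6 → [1,3,4,5,6,7]=12  [2,3,4,5,6,7]=12
  first=0(x) contributes 24

24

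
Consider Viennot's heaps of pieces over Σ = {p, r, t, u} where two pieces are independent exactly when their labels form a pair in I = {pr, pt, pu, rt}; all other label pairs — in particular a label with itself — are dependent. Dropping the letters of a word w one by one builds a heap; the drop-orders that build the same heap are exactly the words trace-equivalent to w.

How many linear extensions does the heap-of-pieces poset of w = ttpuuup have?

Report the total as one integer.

21

piece 0:t — minimal
piece 1:t rests on {0:t}
piece 2:p — minimal
piece 3:u rests on {1:t}
piece 4:u rests on {3:u}
piece 5:u rests on {4:u}
piece 6:p rests on {2:p}
minimal pieces: {0:t, 2:p}
ways to finish when only these pieces remain (= sum over removing one remaining piece with nothing left below it):
  1 left: {5}→1  {6}→1
  2 left: {2,6}→1  {4,5}→1  {5,6}→2
  3 left: {2,5,6}→3  {3,4,5}→1  {4,5,6}→3
  4 left: {1,3,4,5}→1  {2,4,5,6}→6  {3,4,5,6}→4
  5 left: {0,1,3,4,5}→1  {1,3,4,5,6}→5  {2,3,4,5,6}→10
  placing 0:t first → 15 extensions
  placing 2:p first → 6 extensions
total linear extensions = 21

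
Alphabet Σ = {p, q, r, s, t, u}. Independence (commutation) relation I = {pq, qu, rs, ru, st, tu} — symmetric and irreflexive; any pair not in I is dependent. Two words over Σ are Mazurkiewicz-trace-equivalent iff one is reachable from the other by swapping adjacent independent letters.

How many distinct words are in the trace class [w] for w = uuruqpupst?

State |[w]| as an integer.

44

drop 0:u onto floor
drop 1:u onto {0:u}
drop 2:r onto floor
drop 3:u onto {1:u}
drop 4:q onto {2:r}
drop 5:p onto {2:r, 3:u}
drop 6:u onto {5:p}
drop 7:p onto {6:u}
drop 8:s onto {4:q, 7:p}
drop 9:t onto {4:q, 7:p}
ground layer = {0:u, 2:r}
drop-orders for the pieces not yet dropped (sum over which currently-grounded one goes next):
  1 to go: {8} 1  {9} 1
  2 to go: {8,9} 2
  3 to go: {4,8,9} 2  {7,8,9} 2
  4 to go: {4,7,8,9} 4  {6,7,8,9} 2
  5 to go: {4,6,7,8,9} 6  {5,6,7,8,9} 2
  6 to go: {3,5,6,7,8,9} 2  {4,5,6,7,8,9} 8
  7 to go: {1,3,5,6,7,8,9} 2  {2,4,5,6,7,8,9} 8  {3,4,5,6,7,8,9} 10
  8 to go: {0,1,3,5,6,7,8,9} 2  {1,3,4,5,6,7,8,9} 12  {2,3,4,5,6,7,8,9} 18
  if 0:u drops first: 30 orders
  if 2:r drops first: 14 orders
heap linearizations: 44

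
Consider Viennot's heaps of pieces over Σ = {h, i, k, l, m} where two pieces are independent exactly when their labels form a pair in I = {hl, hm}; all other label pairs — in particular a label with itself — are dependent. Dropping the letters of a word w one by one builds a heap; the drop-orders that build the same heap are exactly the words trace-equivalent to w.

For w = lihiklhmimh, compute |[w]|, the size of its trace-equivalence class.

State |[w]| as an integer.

6

#0=l has no predecessor
#1=i depends on [0:l]
#2=h depends on [1:i]
#3=i depends on [2:h]
#4=k depends on [3:i]
#5=l depends on [4:k]
#6=h depends on [4:k]
#7=m depends on [5:l]
#8=i depends on [6:h, 7:m]
#9=m depends on [8:i]
#10=h depends on [8:i]
sources: [0:l]
N(rest) = Σ N(rest − s) over sources s of rest; N(one piece) = 1:
  size 1 → [9]=1  [10]=1
  size 2 → [9,10]=2
  size 3 → [8,9,10]=2
  size 4 → [6,8,9,10]=2  [7,8,9,10]=2
  size 5 → [5,7,8,9,10]=2  [6,7,8,9,10]=4
  size 6 → [5,6,7,8,9,10]=6
  size 7 → [4,5,6,7,8,9,10]=6
  size 8 → [3,4,5,6,7,8,9,10]=6
  size 9 → [2,3,4,5,6,7,8,9,10]=6
  first=0(l) contributes 6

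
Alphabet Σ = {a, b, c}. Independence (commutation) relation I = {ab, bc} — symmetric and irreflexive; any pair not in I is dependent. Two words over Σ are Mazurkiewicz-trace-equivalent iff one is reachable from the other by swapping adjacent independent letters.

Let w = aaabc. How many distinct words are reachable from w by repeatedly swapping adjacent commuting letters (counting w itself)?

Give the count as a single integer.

drop 0:a onto floor
drop 1:a onto {0:a}
drop 2:a onto {1:a}
drop 3:b onto floor
drop 4:c onto {2:a}
ground layer = {0:a, 3:b}
drop-orders for the pieces not yet dropped (sum over which currently-grounded one goes next):
  1 to go: {3} 1  {4} 1
  2 to go: {2,4} 1  {3,4} 2
  3 to go: {1,2,4} 1  {2,3,4} 3
  if 0:a drops first: 4 orders
  if 3:b drops first: 1 orders
heap linearizations: 5

5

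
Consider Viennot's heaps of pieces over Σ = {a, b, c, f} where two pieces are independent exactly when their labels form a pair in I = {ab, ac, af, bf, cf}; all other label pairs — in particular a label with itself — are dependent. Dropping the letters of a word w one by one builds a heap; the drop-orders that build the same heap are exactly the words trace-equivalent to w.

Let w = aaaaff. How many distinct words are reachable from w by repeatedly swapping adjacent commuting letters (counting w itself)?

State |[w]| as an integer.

piece 0:a — minimal
piece 1:a rests on {0:a}
piece 2:a rests on {1:a}
piece 3:a rests on {2:a}
piece 4:f — minimal
piece 5:f rests on {4:f}
minimal pieces: {0:a, 4:f}
ways to finish when only these pieces remain (= sum over removing one remaining piece with nothing left below it):
  1 left: {3}→1  {5}→1
  2 left: {2,3}→1  {3,5}→2  {4,5}→1
  3 left: {1,2,3}→1  {2,3,5}→3  {3,4,5}→3
  4 left: {0,1,2,3}→1  {1,2,3,5}→4  {2,3,4,5}→6
  placing 0:a first → 10 extensions
  placing 4:f first → 5 extensions
total linear extensions = 15

15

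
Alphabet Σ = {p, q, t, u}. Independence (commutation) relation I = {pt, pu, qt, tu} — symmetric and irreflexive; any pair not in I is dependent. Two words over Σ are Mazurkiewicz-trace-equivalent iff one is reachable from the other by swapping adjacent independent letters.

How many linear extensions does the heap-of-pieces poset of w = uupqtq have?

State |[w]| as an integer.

18

drop 0:u onto floor
drop 1:u onto {0:u}
drop 2:p onto floor
drop 3:q onto {1:u, 2:p}
drop 4:t onto floor
drop 5:q onto {3:q}
ground layer = {0:u, 2:p, 4:t}
drop-orders for the pieces not yet dropped (sum over which currently-grounded one goes next):
  1 to go: {4} 1  {5} 1
  2 to go: {3,5} 1  {4,5} 2
  3 to go: {1,3,5} 1  {2,3,5} 1  {3,4,5} 3
  4 to go: {0,1,3,5} 1  {1,2,3,5} 2  {1,3,4,5} 4  {2,3,4,5} 4
  if 0:u drops first: 10 orders
  if 2:p drops first: 5 orders
  if 4:t drops first: 3 orders
heap linearizations: 18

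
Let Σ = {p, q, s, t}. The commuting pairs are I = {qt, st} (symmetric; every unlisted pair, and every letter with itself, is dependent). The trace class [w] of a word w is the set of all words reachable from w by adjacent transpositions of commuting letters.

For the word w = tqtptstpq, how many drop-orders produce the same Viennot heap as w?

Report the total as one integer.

#0=t has no predecessor
#1=q has no predecessor
#2=t depends on [0:t]
#3=p depends on [1:q, 2:t]
#4=t depends on [3:p]
#5=s depends on [3:p]
#6=t depends on [4:t]
#7=p depends on [5:s, 6:t]
#8=q depends on [7:p]
sources: [0:t, 1:q]
N(rest) = Σ N(rest − s) over sources s of rest; N(one piece) = 1:
  size 1 → [8]=1
  size 2 → [7,8]=1
  size 3 → [5,7,8]=1  [6,7,8]=1
  size 4 → [4,6,7,8]=1  [5,6,7,8]=2
  size 5 → [4,5,6,7,8]=3
  size 6 → [3,4,5,6,7,8]=3
  size 7 → [1,3,4,5,6,7,8]=3  [2,3,4,5,6,7,8]=3
  first=0(t) contributes 6
  first=1(q) contributes 3
|[w]| = 9

9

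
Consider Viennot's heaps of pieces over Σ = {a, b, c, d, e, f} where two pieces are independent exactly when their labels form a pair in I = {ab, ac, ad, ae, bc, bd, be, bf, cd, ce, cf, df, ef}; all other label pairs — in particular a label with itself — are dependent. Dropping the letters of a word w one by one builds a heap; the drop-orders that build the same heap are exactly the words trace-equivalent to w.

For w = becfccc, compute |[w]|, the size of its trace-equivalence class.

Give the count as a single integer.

drop 0:b onto floor
drop 1:e onto floor
drop 2:c onto floor
drop 3:f onto floor
drop 4:c onto {2:c}
drop 5:c onto {4:c}
drop 6:c onto {5:c}
ground layer = {0:b, 1:e, 2:c, 3:f}
drop-orders for the pieces not yet dropped (sum over which currently-grounded one goes next):
  1 to go: {0} 1  {1} 1  {3} 1  {6} 1
  2 to go: {0,1} 2  {0,3} 2  {0,6} 2  {1,3} 2  {1,6} 2  {3,6} 2  {5,6} 1
  3 to go: {0,1,3} 6  {0,1,6} 6  {0,3,6} 6  {0,5,6} 3  {1,3,6} 6  {1,5,6} 3  {3,5,6} 3  {4,5,6} 1
  4 to go: {0,1,3,6} 24  {0,1,5,6} 12  {0,3,5,6} 12  {0,4,5,6} 4  {1,3,5,6} 12  {1,4,5,6} 4  {2,4,5,6} 1  {3,4,5,6} 4
  5 to go: {0,1,3,5,6} 60  {0,1,4,5,6} 20  {0,2,4,5,6} 5  {0,3,4,5,6} 20  {1,2,4,5,6} 5  {1,3,4,5,6} 20  {2,3,4,5,6} 5
  if 0:b drops first: 30 orders
  if 1:e drops first: 30 orders
  if 2:c drops first: 120 orders
  if 3:f drops first: 30 orders
heap linearizations: 210

210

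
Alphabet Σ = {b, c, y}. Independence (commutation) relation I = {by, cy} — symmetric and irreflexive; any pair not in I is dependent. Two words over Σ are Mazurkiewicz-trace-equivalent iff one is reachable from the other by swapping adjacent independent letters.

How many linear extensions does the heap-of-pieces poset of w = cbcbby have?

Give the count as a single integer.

6

drop 0:c onto floor
drop 1:b onto {0:c}
drop 2:c onto {1:b}
drop 3:b onto {2:c}
drop 4:b onto {3:b}
drop 5:y onto floor
ground layer = {0:c, 5:y}
drop-orders for the pieces not yet dropped (sum over which currently-grounded one goes next):
  1 to go: {4} 1  {5} 1
  2 to go: {3,4} 1  {4,5} 2
  3 to go: {2,3,4} 1  {3,4,5} 3
  4 to go: {1,2,3,4} 1  {2,3,4,5} 4
  if 0:c drops first: 5 orders
  if 5:y drops first: 1 orders
heap linearizations: 6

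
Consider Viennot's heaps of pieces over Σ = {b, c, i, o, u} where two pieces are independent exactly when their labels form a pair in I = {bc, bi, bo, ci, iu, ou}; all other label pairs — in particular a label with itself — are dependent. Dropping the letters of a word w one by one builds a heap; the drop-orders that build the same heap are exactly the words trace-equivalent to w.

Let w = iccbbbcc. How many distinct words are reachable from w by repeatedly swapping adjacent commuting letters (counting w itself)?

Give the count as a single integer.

#0=i has no predecessor
#1=c has no predecessor
#2=c depends on [1:c]
#3=b has no predecessor
#4=b depends on [3:b]
#5=b depends on [4:b]
#6=c depends on [2:c]
#7=c depends on [6:c]
sources: [0:i, 1:c, 3:b]
N(rest) = Σ N(rest − s) over sources s of rest; N(one piece) = 1:
  size 1 → [0]=1  [5]=1  [7]=1
  size 2 → [0,5]=2  [0,7]=2  [4,5]=1  [5,7]=2  [6,7]=1
  size 3 → [0,4,5]=3  [0,5,7]=6  [0,6,7]=3  [2,6,7]=1  [3,4,5]=1  [4,5,7]=3  [5,6,7]=3
  size 4 → [0,2,6,7]=4  [0,3,4,5]=4  [0,4,5,7]=12  [0,5,6,7]=12  [1,2,6,7]=1  [2,5,6,7]=4  [3,4,5,7]=4  [4,5,6,7]=6
  size 5 → [0,1,2,6,7]=5  [0,2,5,6,7]=20  [0,3,4,5,7]=20  [0,4,5,6,7]=30  [1,2,5,6,7]=5  [2,4,5,6,7]=10  [3,4,5,6,7]=10
  size 6 → [0,1,2,5,6,7]=30  [0,2,4,5,6,7]=60  [0,3,4,5,6,7]=60  [1,2,4,5,6,7]=15  [2,3,4,5,6,7]=20
  first=0(i) contributes 35
  first=1(c) contributes 140
  first=3(b) contributes 105
|[w]| = 280

280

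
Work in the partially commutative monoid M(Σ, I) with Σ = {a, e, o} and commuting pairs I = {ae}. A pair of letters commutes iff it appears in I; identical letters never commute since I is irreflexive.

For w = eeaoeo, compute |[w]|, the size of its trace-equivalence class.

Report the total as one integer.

drop 0:e onto floor
drop 1:e onto {0:e}
drop 2:a onto floor
drop 3:o onto {1:e, 2:a}
drop 4:e onto {3:o}
drop 5:o onto {4:e}
ground layer = {0:e, 2:a}
drop-orders for the pieces not yet dropped (sum over which currently-grounded one goes next):
  1 to go: {5} 1
  2 to go: {4,5} 1
  3 to go: {3,4,5} 1
  4 to go: {1,3,4,5} 1  {2,3,4,5} 1
  if 0:e drops first: 2 orders
  if 2:a drops first: 1 orders
heap linearizations: 3

3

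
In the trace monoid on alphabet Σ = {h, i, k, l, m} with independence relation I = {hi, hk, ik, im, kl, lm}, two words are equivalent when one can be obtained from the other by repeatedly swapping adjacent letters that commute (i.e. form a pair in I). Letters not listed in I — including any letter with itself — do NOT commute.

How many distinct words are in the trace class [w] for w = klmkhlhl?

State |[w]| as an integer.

16

drop 0:k onto floor
drop 1:l onto floor
drop 2:m onto {0:k}
drop 3:k onto {2:m}
drop 4:h onto {1:l, 2:m}
drop 5:l onto {4:h}
drop 6:h onto {5:l}
drop 7:l onto {6:h}
ground layer = {0:k, 1:l}
drop-orders for the pieces not yet dropped (sum over which currently-grounded one goes next):
  1 to go: {3} 1  {7} 1
  2 to go: {3,7} 2  {6,7} 1
  3 to go: {3,6,7} 3  {5,6,7} 1
  4 to go: {3,5,6,7} 4  {4,5,6,7} 1
  5 to go: {1,4,5,6,7} 1  {3,4,5,6,7} 5
  6 to go: {1,3,4,5,6,7} 6  {2,3,4,5,6,7} 5
  if 0:k drops first: 11 orders
  if 1:l drops first: 5 orders
heap linearizations: 16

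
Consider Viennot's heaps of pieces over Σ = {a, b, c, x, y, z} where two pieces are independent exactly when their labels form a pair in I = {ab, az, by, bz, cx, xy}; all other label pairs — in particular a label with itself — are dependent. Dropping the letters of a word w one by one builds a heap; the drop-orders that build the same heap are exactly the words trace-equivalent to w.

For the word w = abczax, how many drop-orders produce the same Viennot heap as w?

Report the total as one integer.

piece 0:a — minimal
piece 1:b — minimal
piece 2:c rests on {0:a, 1:b}
piece 3:z rests on {2:c}
piece 4:a rests on {2:c}
piece 5:x rests on {3:z, 4:a}
minimal pieces: {0:a, 1:b}
ways to finish when only these pieces remain (= sum over removing one remaining piece with nothing left below it):
  1 left: {5}→1
  2 left: {3,5}→1  {4,5}→1
  3 left: {3,4,5}→2
  4 left: {2,3,4,5}→2
  placing 0:a first → 2 extensions
  placing 1:b first → 2 extensions
total linear extensions = 4

4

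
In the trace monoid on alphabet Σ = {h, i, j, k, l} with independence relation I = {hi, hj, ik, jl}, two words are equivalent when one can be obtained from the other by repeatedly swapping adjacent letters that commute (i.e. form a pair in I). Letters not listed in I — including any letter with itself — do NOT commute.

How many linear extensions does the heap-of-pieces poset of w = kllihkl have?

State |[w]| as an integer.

#0=k has no predecessor
#1=l depends on [0:k]
#2=l depends on [1:l]
#3=i depends on [2:l]
#4=h depends on [2:l]
#5=k depends on [4:h]
#6=l depends on [3:i, 5:k]
sources: [0:k]
N(rest) = Σ N(rest − s) over sources s of rest; N(one piece) = 1:
  size 1 → [6]=1
  size 2 → [3,6]=1  [5,6]=1
  size 3 → [3,5,6]=2  [4,5,6]=1
  size 4 → [3,4,5,6]=3
  size 5 → [2,3,4,5,6]=3
  first=0(k) contributes 3

3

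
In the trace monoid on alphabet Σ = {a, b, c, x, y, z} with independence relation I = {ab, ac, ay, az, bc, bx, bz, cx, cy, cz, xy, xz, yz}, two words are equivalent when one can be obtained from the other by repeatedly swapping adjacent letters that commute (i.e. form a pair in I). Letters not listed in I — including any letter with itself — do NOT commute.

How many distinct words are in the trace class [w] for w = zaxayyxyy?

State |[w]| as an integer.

#0=z has no predecessor
#1=a has no predecessor
#2=x depends on [1:a]
#3=a depends on [2:x]
#4=y has no predecessor
#5=y depends on [4:y]
#6=x depends on [3:a]
#7=y depends on [5:y]
#8=y depends on [7:y]
sources: [0:z, 1:a, 4:y]
N(rest) = Σ N(rest − s) over sources s of rest; N(one piece) = 1:
  size 1 → [0]=1  [6]=1  [8]=1
  size 2 → [0,6]=2  [0,8]=2  [3,6]=1  [6,8]=2  [7,8]=1
  size 3 → [0,3,6]=3  [0,6,8]=6  [0,7,8]=3  [2,3,6]=1  [3,6,8]=3  [5,7,8]=1  [6,7,8]=3
  size 4 → [0,2,3,6]=4  [0,3,6,8]=12  [0,5,7,8]=4  [0,6,7,8]=12  [1,2,3,6]=1  [2,3,6,8]=4  [3,6,7,8]=6  [4,5,7,8]=1  [5,6,7,8]=4
  size 5 → [0,1,2,3,6]=5  [0,2,3,6,8]=20  [0,3,6,7,8]=30  [0,4,5,7,8]=5  [0,5,6,7,8]=20  [1,2,3,6,8]=5  [2,3,6,7,8]=10  [3,5,6,7,8]=10  [4,5,6,7,8]=5
  size 6 → [0,1,2,3,6,8]=30  [0,2,3,6,7,8]=60  [0,3,5,6,7,8]=60  [0,4,5,6,7,8]=30  [1,2,3,6,7,8]=15  [2,3,5,6,7,8]=20  [3,4,5,6,7,8]=15
  size 7 → [0,1,2,3,6,7,8]=105  [0,2,3,5,6,7,8]=140  [0,3,4,5,6,7,8]=105  [1,2,3,5,6,7,8]=35  [2,3,4,5,6,7,8]=35
  first=0(z) contributes 70
  first=1(a) contributes 280
  first=4(y) contributes 280
|[w]| = 630

630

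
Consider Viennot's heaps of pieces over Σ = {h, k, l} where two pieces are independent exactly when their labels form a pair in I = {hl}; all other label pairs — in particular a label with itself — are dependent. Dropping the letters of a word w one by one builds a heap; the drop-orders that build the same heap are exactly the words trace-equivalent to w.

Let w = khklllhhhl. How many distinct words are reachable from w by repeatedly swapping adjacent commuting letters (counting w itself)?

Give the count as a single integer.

35

#0=k has no predecessor
#1=h depends on [0:k]
#2=k depends on [1:h]
#3=l depends on [2:k]
#4=l depends on [3:l]
#5=l depends on [4:l]
#6=h depends on [2:k]
#7=h depends on [6:h]
#8=h depends on [7:h]
#9=l depends on [5:l]
sources: [0:k]
N(rest) = Σ N(rest − s) over sources s of rest; N(one piece) = 1:
  size 1 → [8]=1  [9]=1
  size 2 → [5,9]=1  [7,8]=1  [8,9]=2
  size 3 → [4,5,9]=1  [5,8,9]=3  [6,7,8]=1  [7,8,9]=3
  size 4 → [3,4,5,9]=1  [4,5,8,9]=4  [5,7,8,9]=6  [6,7,8,9]=4
  size 5 → [3,4,5,8,9]=5  [4,5,7,8,9]=10  [5,6,7,8,9]=10
  size 6 → [3,4,5,7,8,9]=15  [4,5,6,7,8,9]=20
  size 7 → [3,4,5,6,7,8,9]=35
  size 8 → [2,3,4,5,6,7,8,9]=35
  first=0(k) contributes 35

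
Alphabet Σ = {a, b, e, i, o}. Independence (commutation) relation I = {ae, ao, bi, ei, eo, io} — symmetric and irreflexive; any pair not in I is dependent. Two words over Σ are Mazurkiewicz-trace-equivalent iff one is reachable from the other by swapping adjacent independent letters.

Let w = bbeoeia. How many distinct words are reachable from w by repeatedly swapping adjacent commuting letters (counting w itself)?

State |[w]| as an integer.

54

#0=b has no predecessor
#1=b depends on [0:b]
#2=e depends on [1:b]
#3=o depends on [1:b]
#4=e depends on [2:e]
#5=i has no predecessor
#6=a depends on [1:b, 5:i]
sources: [0:b, 5:i]
N(rest) = Σ N(rest − s) over sources s of rest; N(one piece) = 1:
  size 1 → [3]=1  [4]=1  [6]=1
  size 2 → [2,4]=1  [3,4]=2  [3,6]=2  [4,6]=2  [5,6]=1
  size 3 → [2,3,4]=3  [2,4,6]=3  [3,4,6]=6  [3,5,6]=3  [4,5,6]=3
  size 4 → [2,3,4,6]=12  [2,4,5,6]=6  [3,4,5,6]=12
  size 5 → [1,2,3,4,6]=12  [2,3,4,5,6]=30
  first=0(b) contributes 42
  first=5(i) contributes 12
|[w]| = 54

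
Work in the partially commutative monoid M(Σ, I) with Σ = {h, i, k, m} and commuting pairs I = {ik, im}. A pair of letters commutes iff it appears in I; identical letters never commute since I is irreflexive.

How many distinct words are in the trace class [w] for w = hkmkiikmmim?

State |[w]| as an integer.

120

#0=h has no predecessor
#1=k depends on [0:h]
#2=m depends on [1:k]
#3=k depends on [2:m]
#4=i depends on [0:h]
#5=i depends on [4:i]
#6=k depends on [3:k]
#7=m depends on [6:k]
#8=m depends on [7:m]
#9=i depends on [5:i]
#10=m depends on [8:m]
sources: [0:h]
N(rest) = Σ N(rest − s) over sources s of rest; N(one piece) = 1:
  size 1 → [9]=1  [10]=1
  size 2 → [5,9]=1  [8,10]=1  [9,10]=2
  size 3 → [4,5,9]=1  [5,9,10]=3  [7,8,10]=1  [8,9,10]=3
  size 4 → [4,5,9,10]=4  [5,8,9,10]=6  [6,7,8,10]=1  [7,8,9,10]=4
  size 5 → [3,6,7,8,10]=1  [4,5,8,9,10]=10  [5,7,8,9,10]=10  [6,7,8,9,10]=5
  size 6 → [2,3,6,7,8,10]=1  [3,6,7,8,9,10]=6  [4,5,7,8,9,10]=20  [5,6,7,8,9,10]=15
  size 7 → [1,2,3,6,7,8,10]=1  [2,3,6,7,8,9,10]=7  [3,5,6,7,8,9,10]=21  [4,5,6,7,8,9,10]=35
  size 8 → [1,2,3,6,7,8,9,10]=8  [2,3,5,6,7,8,9,10]=28  [3,4,5,6,7,8,9,10]=56
  size 9 → [1,2,3,5,6,7,8,9,10]=36  [2,3,4,5,6,7,8,9,10]=84
  first=0(h) contributes 120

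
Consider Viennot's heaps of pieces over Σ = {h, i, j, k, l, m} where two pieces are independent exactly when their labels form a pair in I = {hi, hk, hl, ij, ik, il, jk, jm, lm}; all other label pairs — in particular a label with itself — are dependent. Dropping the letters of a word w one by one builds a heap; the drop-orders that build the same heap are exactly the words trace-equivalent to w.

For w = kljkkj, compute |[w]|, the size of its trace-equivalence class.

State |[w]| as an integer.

6

piece 0:k — minimal
piece 1:l rests on {0:k}
piece 2:j rests on {1:l}
piece 3:k rests on {1:l}
piece 4:k rests on {3:k}
piece 5:j rests on {2:j}
minimal pieces: {0:k}
ways to finish when only these pieces remain (= sum over removing one remaining piece with nothing left below it):
  1 left: {4}→1  {5}→1
  2 left: {2,5}→1  {3,4}→1  {4,5}→2
  3 left: {2,4,5}→3  {3,4,5}→3
  4 left: {2,3,4,5}→6
  placing 0:k first → 6 extensions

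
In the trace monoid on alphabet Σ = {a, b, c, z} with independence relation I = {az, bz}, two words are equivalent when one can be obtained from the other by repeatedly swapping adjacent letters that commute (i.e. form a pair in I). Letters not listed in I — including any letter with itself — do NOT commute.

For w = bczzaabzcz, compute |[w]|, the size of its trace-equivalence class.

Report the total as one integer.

20

piece 0:b — minimal
piece 1:c rests on {0:b}
piece 2:z rests on {1:c}
piece 3:z rests on {2:z}
piece 4:a rests on {1:c}
piece 5:a rests on {4:a}
piece 6:b rests on {5:a}
piece 7:z rests on {3:z}
piece 8:c rests on {6:b, 7:z}
piece 9:z rests on {8:c}
minimal pieces: {0:b}
ways to finish when only these pieces remain (= sum over removing one remaining piece with nothing left below it):
  1 left: {9}→1
  2 left: {8,9}→1
  3 left: {6,8,9}→1  {7,8,9}→1
  4 left: {3,7,8,9}→1  {5,6,8,9}→1  {6,7,8,9}→2
  5 left: {2,3,7,8,9}→1  {3,6,7,8,9}→3  {4,5,6,8,9}→1  {5,6,7,8,9}→3
  6 left: {2,3,6,7,8,9}→4  {3,5,6,7,8,9}→6  {4,5,6,7,8,9}→4
  7 left: {2,3,5,6,7,8,9}→10  {3,4,5,6,7,8,9}→10
  8 left: {2,3,4,5,6,7,8,9}→20
  placing 0:b first → 20 extensions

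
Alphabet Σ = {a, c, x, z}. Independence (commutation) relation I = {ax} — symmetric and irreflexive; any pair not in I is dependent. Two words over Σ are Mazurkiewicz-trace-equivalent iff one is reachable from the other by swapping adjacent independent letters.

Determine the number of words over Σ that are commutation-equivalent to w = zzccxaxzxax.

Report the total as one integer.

0(z) covers ∅
1(z) covers 0:z
2(c) covers 1:z
3(c) covers 2:c
4(x) covers 3:c
5(a) covers 3:c
6(x) covers 4:x
7(z) covers 5:a, 6:x
8(x) covers 7:z
9(a) covers 7:z
10(x) covers 8:x
floor of heap: 0:z
completions by unplaced set U, small U first (add the entries for U minus each lowest piece of U):
  |U|=1: {9}:1  {10}:1
  |U|=2: {8,10}:1  {9,10}:2
  |U|=3: {8,9,10}:3
  |U|=4: {7,8,9,10}:3
  |U|=5: {5,7,8,9,10}:3  {6,7,8,9,10}:3
  |U|=6: {4,6,7,8,9,10}:3  {5,6,7,8,9,10}:6
  |U|=7: {4,5,6,7,8,9,10}:9
  |U|=8: {3,4,5,6,7,8,9,10}:9
  |U|=9: {2,3,4,5,6,7,8,9,10}:9
  start at 0(z): 9

9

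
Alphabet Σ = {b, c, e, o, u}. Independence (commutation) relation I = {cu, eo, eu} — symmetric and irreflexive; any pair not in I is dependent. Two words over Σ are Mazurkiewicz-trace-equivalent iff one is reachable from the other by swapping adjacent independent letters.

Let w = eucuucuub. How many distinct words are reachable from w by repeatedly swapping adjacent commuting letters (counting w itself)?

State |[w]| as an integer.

drop 0:e onto floor
drop 1:u onto floor
drop 2:c onto {0:e}
drop 3:u onto {1:u}
drop 4:u onto {3:u}
drop 5:c onto {2:c}
drop 6:u onto {4:u}
drop 7:u onto {6:u}
drop 8:b onto {5:c, 7:u}
ground layer = {0:e, 1:u}
drop-orders for the pieces not yet dropped (sum over which currently-grounded one goes next):
  1 to go: {8} 1
  2 to go: {5,8} 1  {7,8} 1
  3 to go: {2,5,8} 1  {5,7,8} 2  {6,7,8} 1
  4 to go: {0,2,5,8} 1  {2,5,7,8} 3  {4,6,7,8} 1  {5,6,7,8} 3
  5 to go: {0,2,5,7,8} 4  {2,5,6,7,8} 6  {3,4,6,7,8} 1  {4,5,6,7,8} 4
  6 to go: {0,2,5,6,7,8} 10  {1,3,4,6,7,8} 1  {2,4,5,6,7,8} 10  {3,4,5,6,7,8} 5
  7 to go: {0,2,4,5,6,7,8} 20  {1,3,4,5,6,7,8} 6  {2,3,4,5,6,7,8} 15
  if 0:e drops first: 21 orders
  if 1:u drops first: 35 orders
heap linearizations: 56

56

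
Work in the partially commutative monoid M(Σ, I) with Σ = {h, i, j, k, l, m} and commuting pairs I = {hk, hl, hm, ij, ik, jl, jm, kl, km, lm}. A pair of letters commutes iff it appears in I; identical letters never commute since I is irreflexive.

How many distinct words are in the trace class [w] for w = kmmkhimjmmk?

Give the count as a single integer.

piece 0:k — minimal
piece 1:m — minimal
piece 2:m rests on {1:m}
piece 3:k rests on {0:k}
piece 4:h — minimal
piece 5:i rests on {2:m, 4:h}
piece 6:m rests on {5:i}
piece 7:j rests on {3:k, 4:h}
piece 8:m rests on {6:m}
piece 9:m rests on {8:m}
piece 10:k rests on {7:j}
minimal pieces: {0:k, 1:m, 4:h}
ways to finish when only these pieces remain (= sum over removing one remaining piece with nothing left below it):
  1 left: {9}→1  {10}→1
  2 left: {7,10}→1  {8,9}→1  {9,10}→2
  3 left: {3,7,10}→1  {6,8,9}→1  {7,9,10}→3  {8,9,10}→3
  4 left: {0,3,7,10}→1  {3,7,9,10}→4  {5,6,8,9}→1  {6,8,9,10}→4  {7,8,9,10}→6
  5 left: {0,3,7,9,10}→5  {2,5,6,8,9}→1  {3,7,8,9,10}→10  {5,6,8,9,10}→5  {6,7,8,9,10}→10
  6 left: {0,3,7,8,9,10}→15  {1,2,5,6,8,9}→1  {2,5,6,8,9,10}→6  {3,6,7,8,9,10}→20  {5,6,7,8,9,10}→15
  7 left: {0,3,6,7,8,9,10}→35  {1,2,5,6,8,9,10}→7  {2,5,6,7,8,9,10}→21  {3,5,6,7,8,9,10}→35  {4,5,6,7,8,9,10}→15
  8 left: {0,3,5,6,7,8,9,10}→70  {1,2,5,6,7,8,9,10}→28  {2,3,5,6,7,8,9,10}→56  {2,4,5,6,7,8,9,10}→36  {3,4,5,6,7,8,9,10}→50
  9 left: {0,2,3,5,6,7,8,9,10}→126  {0,3,4,5,6,7,8,9,10}→120  {1,2,3,5,6,7,8,9,10}→84  {1,2,4,5,6,7,8,9,10}→64  {2,3,4,5,6,7,8,9,10}→142
  placing 0:k first → 290 extensions
  placing 1:m first → 388 extensions
  placing 4:h first → 210 extensions
total linear extensions = 888

888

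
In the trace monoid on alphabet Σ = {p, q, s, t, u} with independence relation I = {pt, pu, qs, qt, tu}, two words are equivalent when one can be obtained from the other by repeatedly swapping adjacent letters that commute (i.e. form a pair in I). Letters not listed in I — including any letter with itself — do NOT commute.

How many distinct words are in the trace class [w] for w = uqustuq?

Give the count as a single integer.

#0=u has no predecessor
#1=q depends on [0:u]
#2=u depends on [1:q]
#3=s depends on [2:u]
#4=t depends on [3:s]
#5=u depends on [3:s]
#6=q depends on [5:u]
sources: [0:u]
N(rest) = Σ N(rest − s) over sources s of rest; N(one piece) = 1:
  size 1 → [4]=1  [6]=1
  size 2 → [4,6]=2  [5,6]=1
  size 3 → [4,5,6]=3
  size 4 → [3,4,5,6]=3
  size 5 → [2,3,4,5,6]=3
  first=0(u) contributes 3

3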